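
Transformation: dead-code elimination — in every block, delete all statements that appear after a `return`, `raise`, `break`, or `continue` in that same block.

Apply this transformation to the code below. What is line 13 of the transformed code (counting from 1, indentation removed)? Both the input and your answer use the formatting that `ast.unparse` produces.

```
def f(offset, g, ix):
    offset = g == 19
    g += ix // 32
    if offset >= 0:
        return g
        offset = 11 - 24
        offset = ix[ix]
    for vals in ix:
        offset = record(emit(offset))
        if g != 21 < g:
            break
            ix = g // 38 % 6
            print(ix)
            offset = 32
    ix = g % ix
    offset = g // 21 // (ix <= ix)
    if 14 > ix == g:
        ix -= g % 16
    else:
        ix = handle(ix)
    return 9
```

ix -= g % 16

Transformed code:
def f(offset, g, ix):
    offset = g == 19
    g += ix // 32
    if offset >= 0:
        return g
    for vals in ix:
        offset = record(emit(offset))
        if g != 21 < g:
            break
    ix = g % ix
    offset = g // 21 // (ix <= ix)
    if 14 > ix == g:
        ix -= g % 16
    else:
        ix = handle(ix)
    return 9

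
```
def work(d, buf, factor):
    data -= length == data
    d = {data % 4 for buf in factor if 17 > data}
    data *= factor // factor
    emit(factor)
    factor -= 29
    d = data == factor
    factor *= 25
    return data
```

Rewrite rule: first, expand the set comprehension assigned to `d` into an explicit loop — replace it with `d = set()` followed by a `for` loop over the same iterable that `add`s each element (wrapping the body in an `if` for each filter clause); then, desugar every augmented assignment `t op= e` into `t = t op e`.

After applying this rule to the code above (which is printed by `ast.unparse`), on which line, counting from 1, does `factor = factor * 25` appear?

Transformed code:
def work(d, buf, factor):
    data = data - (length == data)
    d = set()
    for buf in factor:
        if 17 > data:
            d.add(data % 4)
    data = data * (factor // factor)
    emit(factor)
    factor = factor - 29
    d = data == factor
    factor = factor * 25
    return data

11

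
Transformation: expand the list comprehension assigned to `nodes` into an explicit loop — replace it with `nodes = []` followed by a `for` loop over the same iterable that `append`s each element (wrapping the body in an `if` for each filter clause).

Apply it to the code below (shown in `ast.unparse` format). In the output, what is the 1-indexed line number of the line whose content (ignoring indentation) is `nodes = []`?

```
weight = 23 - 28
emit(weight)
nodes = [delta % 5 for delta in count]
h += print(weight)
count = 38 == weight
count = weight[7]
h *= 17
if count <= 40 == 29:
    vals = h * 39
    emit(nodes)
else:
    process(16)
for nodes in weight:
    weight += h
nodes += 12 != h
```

3

Transformed code:
weight = 23 - 28
emit(weight)
nodes = []
for delta in count:
    nodes.append(delta % 5)
h += print(weight)
count = 38 == weight
count = weight[7]
h *= 17
if count <= 40 == 29:
    vals = h * 39
    emit(nodes)
else:
    process(16)
for nodes in weight:
    weight += h
nodes += 12 != h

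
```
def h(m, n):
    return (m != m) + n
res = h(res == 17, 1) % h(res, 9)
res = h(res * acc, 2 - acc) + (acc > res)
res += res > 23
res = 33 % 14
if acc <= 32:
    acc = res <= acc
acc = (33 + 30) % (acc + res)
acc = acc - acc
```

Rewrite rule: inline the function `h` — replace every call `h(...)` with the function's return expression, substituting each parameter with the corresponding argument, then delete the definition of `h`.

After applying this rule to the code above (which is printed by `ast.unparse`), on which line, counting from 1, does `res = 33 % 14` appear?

Transformed code:
res = (((res == 17) != (res == 17)) + 1) % ((res != res) + 9)
res = (res * acc != res * acc) + (2 - acc) + (acc > res)
res += res > 23
res = 33 % 14
if acc <= 32:
    acc = res <= acc
acc = (33 + 30) % (acc + res)
acc = acc - acc

4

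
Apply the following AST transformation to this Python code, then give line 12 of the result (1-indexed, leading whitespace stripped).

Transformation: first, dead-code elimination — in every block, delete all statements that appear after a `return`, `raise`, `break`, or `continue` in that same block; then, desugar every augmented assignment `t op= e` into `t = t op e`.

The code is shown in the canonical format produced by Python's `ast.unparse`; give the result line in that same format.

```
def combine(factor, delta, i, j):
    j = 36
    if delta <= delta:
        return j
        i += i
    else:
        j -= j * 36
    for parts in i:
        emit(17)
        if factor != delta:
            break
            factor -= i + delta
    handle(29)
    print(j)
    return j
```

print(j)

Transformed code:
def combine(factor, delta, i, j):
    j = 36
    if delta <= delta:
        return j
    else:
        j = j - j * 36
    for parts in i:
        emit(17)
        if factor != delta:
            break
    handle(29)
    print(j)
    return j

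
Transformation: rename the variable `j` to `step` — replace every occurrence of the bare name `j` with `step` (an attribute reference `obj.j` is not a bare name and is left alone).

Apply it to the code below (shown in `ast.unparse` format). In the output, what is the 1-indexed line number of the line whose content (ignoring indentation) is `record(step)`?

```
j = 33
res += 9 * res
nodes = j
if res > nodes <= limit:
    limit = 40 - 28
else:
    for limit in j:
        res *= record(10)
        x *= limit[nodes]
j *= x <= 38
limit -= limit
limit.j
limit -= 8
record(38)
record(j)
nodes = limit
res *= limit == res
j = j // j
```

Transformed code:
step = 33
res += 9 * res
nodes = step
if res > nodes <= limit:
    limit = 40 - 28
else:
    for limit in step:
        res *= record(10)
        x *= limit[nodes]
step *= x <= 38
limit -= limit
limit.j
limit -= 8
record(38)
record(step)
nodes = limit
res *= limit == res
step = step // step

15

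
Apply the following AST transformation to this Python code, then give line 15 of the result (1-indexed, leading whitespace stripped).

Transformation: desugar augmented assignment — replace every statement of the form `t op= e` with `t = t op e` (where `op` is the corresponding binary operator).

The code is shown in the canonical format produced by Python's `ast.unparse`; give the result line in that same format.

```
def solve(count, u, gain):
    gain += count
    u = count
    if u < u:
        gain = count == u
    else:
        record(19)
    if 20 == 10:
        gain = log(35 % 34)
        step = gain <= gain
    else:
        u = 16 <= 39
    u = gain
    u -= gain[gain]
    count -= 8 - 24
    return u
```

Transformed code:
def solve(count, u, gain):
    gain = gain + count
    u = count
    if u < u:
        gain = count == u
    else:
        record(19)
    if 20 == 10:
        gain = log(35 % 34)
        step = gain <= gain
    else:
        u = 16 <= 39
    u = gain
    u = u - gain[gain]
    count = count - (8 - 24)
    return u

count = count - (8 - 24)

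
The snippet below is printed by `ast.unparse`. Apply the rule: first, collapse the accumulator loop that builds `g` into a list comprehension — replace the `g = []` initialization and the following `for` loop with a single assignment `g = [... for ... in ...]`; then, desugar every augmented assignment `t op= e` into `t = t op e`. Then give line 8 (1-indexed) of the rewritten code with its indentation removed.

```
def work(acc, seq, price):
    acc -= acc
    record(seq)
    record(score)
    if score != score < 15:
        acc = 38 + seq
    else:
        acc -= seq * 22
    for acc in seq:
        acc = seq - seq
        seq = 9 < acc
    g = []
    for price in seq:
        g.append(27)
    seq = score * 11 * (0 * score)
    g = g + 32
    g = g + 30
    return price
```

acc = acc - seq * 22

Transformed code:
def work(acc, seq, price):
    acc = acc - acc
    record(seq)
    record(score)
    if score != score < 15:
        acc = 38 + seq
    else:
        acc = acc - seq * 22
    for acc in seq:
        acc = seq - seq
        seq = 9 < acc
    g = [27 for price in seq]
    seq = score * 11 * (0 * score)
    g = g + 32
    g = g + 30
    return price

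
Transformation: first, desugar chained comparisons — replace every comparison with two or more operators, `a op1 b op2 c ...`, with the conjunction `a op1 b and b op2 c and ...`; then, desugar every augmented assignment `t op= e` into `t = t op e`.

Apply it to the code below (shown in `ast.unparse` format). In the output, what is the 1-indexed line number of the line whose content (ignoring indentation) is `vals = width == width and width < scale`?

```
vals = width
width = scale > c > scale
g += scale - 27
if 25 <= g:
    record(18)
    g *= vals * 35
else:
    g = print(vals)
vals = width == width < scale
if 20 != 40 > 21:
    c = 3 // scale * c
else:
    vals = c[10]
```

Transformed code:
vals = width
width = scale > c and c > scale
g = g + (scale - 27)
if 25 <= g:
    record(18)
    g = g * (vals * 35)
else:
    g = print(vals)
vals = width == width and width < scale
if 20 != 40 and 40 > 21:
    c = 3 // scale * c
else:
    vals = c[10]

9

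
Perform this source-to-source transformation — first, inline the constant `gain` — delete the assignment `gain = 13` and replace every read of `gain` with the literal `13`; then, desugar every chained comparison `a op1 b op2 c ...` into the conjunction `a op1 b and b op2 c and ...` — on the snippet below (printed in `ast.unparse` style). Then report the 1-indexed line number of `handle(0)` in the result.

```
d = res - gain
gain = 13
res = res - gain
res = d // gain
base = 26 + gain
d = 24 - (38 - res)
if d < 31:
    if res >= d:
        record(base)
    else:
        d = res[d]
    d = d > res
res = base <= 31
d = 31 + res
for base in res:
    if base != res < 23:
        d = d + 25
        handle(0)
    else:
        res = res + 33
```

Transformed code:
d = res - 13
res = res - 13
res = d // 13
base = 26 + 13
d = 24 - (38 - res)
if d < 31:
    if res >= d:
        record(base)
    else:
        d = res[d]
    d = d > res
res = base <= 31
d = 31 + res
for base in res:
    if base != res and res < 23:
        d = d + 25
        handle(0)
    else:
        res = res + 33

17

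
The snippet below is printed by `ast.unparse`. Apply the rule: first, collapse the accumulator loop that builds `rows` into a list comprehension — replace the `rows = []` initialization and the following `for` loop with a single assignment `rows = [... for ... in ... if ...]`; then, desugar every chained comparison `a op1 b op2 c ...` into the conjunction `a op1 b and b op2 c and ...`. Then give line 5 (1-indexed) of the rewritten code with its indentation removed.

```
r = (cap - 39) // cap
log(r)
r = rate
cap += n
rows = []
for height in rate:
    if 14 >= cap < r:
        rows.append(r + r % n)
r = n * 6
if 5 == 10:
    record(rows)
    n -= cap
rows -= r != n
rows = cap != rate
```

Transformed code:
r = (cap - 39) // cap
log(r)
r = rate
cap += n
rows = [r + r % n for height in rate if 14 >= cap and cap < r]
r = n * 6
if 5 == 10:
    record(rows)
    n -= cap
rows -= r != n
rows = cap != rate

rows = [r + r % n for height in rate if 14 >= cap and cap < r]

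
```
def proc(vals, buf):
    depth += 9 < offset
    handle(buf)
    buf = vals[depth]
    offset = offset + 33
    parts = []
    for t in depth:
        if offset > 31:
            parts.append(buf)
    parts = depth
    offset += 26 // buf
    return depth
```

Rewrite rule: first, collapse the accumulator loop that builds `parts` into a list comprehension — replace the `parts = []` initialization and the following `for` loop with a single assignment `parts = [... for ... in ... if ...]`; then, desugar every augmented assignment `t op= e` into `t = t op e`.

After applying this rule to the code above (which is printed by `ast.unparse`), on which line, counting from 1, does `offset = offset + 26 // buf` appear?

Transformed code:
def proc(vals, buf):
    depth = depth + (9 < offset)
    handle(buf)
    buf = vals[depth]
    offset = offset + 33
    parts = [buf for t in depth if offset > 31]
    parts = depth
    offset = offset + 26 // buf
    return depth

8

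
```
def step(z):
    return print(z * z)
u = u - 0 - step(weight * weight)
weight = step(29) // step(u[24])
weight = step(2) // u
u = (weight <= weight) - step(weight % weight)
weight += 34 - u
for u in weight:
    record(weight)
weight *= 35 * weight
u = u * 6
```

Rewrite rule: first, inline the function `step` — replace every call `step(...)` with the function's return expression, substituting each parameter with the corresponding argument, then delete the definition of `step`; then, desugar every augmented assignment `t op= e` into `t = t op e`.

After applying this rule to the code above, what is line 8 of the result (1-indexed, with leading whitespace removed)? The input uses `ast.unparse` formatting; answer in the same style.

Transformed code:
u = u - 0 - print(weight * weight * (weight * weight))
weight = print(29 * 29) // print(u[24] * u[24])
weight = print(2 * 2) // u
u = (weight <= weight) - print(weight % weight * (weight % weight))
weight = weight + (34 - u)
for u in weight:
    record(weight)
weight = weight * (35 * weight)
u = u * 6

weight = weight * (35 * weight)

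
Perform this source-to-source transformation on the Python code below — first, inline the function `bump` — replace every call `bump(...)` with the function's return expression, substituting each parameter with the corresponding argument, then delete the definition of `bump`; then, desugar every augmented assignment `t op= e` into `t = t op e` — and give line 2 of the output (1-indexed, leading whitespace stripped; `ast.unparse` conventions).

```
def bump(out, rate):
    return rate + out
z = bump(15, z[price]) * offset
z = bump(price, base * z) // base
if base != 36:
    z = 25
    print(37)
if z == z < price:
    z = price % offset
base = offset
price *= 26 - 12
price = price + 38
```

z = (base * z + price) // base

Transformed code:
z = (z[price] + 15) * offset
z = (base * z + price) // base
if base != 36:
    z = 25
    print(37)
if z == z < price:
    z = price % offset
base = offset
price = price * (26 - 12)
price = price + 38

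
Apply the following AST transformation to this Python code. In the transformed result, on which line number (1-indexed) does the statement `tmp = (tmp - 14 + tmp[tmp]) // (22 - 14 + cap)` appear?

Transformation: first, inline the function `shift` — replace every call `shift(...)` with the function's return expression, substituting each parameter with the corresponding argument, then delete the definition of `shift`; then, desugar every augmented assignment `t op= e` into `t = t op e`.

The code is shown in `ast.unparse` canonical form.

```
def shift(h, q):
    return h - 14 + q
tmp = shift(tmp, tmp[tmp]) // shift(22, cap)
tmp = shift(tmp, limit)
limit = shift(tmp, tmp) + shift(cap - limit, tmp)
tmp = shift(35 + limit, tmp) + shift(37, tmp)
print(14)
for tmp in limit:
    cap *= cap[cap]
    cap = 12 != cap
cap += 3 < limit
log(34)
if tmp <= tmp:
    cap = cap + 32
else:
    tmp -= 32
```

Transformed code:
tmp = (tmp - 14 + tmp[tmp]) // (22 - 14 + cap)
tmp = tmp - 14 + limit
limit = tmp - 14 + tmp + (cap - limit - 14 + tmp)
tmp = 35 + limit - 14 + tmp + (37 - 14 + tmp)
print(14)
for tmp in limit:
    cap = cap * cap[cap]
    cap = 12 != cap
cap = cap + (3 < limit)
log(34)
if tmp <= tmp:
    cap = cap + 32
else:
    tmp = tmp - 32

1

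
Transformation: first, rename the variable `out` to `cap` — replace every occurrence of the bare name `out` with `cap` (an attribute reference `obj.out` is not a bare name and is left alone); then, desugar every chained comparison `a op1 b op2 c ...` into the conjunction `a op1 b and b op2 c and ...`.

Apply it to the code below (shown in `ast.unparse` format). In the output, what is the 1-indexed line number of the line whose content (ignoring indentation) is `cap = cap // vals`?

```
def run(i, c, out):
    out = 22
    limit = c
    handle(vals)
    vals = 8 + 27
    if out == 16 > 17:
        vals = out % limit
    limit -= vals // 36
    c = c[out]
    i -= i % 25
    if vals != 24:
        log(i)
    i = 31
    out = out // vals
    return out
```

Transformed code:
def run(i, c, cap):
    cap = 22
    limit = c
    handle(vals)
    vals = 8 + 27
    if cap == 16 and 16 > 17:
        vals = cap % limit
    limit -= vals // 36
    c = c[cap]
    i -= i % 25
    if vals != 24:
        log(i)
    i = 31
    cap = cap // vals
    return cap

14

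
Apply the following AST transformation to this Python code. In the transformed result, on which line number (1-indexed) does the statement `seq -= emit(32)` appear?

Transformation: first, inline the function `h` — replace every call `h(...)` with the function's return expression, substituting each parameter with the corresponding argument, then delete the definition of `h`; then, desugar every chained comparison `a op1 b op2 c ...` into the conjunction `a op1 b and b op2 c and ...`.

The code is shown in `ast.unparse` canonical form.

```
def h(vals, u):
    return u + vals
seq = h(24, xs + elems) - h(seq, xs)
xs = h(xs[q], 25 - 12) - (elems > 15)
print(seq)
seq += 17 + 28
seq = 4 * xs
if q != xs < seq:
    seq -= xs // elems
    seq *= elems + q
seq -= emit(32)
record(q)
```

Transformed code:
seq = xs + elems + 24 - (xs + seq)
xs = 25 - 12 + xs[q] - (elems > 15)
print(seq)
seq += 17 + 28
seq = 4 * xs
if q != xs and xs < seq:
    seq -= xs // elems
    seq *= elems + q
seq -= emit(32)
record(q)

9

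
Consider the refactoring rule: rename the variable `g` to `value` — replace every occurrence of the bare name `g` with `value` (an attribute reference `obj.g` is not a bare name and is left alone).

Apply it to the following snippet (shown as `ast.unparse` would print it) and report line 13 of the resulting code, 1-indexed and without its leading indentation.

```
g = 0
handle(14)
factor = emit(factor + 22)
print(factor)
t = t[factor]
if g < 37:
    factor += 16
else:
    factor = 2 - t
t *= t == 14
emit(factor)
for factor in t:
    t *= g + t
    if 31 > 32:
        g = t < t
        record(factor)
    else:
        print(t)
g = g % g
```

t *= value + t

Transformed code:
value = 0
handle(14)
factor = emit(factor + 22)
print(factor)
t = t[factor]
if value < 37:
    factor += 16
else:
    factor = 2 - t
t *= t == 14
emit(factor)
for factor in t:
    t *= value + t
    if 31 > 32:
        value = t < t
        record(factor)
    else:
        print(t)
value = value % value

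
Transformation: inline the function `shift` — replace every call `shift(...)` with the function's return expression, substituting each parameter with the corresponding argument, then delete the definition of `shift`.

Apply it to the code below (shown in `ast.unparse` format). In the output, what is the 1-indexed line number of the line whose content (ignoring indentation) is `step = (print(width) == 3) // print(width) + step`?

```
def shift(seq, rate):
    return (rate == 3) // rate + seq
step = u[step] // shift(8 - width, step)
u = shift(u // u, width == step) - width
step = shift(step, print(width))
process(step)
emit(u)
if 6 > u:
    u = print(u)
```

Transformed code:
step = u[step] // ((step == 3) // step + (8 - width))
u = ((width == step) == 3) // (width == step) + u // u - width
step = (print(width) == 3) // print(width) + step
process(step)
emit(u)
if 6 > u:
    u = print(u)

3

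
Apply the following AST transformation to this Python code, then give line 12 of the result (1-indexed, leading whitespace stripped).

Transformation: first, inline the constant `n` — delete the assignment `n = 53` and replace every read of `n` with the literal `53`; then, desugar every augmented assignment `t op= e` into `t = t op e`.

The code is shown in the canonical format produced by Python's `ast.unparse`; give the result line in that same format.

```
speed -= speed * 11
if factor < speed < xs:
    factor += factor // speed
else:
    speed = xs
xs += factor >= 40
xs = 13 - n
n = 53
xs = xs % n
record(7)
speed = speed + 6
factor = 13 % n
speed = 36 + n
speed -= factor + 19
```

speed = 36 + 53

Transformed code:
speed = speed - speed * 11
if factor < speed < xs:
    factor = factor + factor // speed
else:
    speed = xs
xs = xs + (factor >= 40)
xs = 13 - 53
xs = xs % 53
record(7)
speed = speed + 6
factor = 13 % 53
speed = 36 + 53
speed = speed - (factor + 19)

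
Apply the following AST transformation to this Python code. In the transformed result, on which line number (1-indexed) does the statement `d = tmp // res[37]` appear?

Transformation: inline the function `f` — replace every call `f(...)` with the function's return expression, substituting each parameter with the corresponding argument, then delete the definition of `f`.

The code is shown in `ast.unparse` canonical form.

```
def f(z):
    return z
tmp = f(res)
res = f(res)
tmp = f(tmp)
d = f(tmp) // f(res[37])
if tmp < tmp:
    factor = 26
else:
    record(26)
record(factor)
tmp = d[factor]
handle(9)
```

4

Transformed code:
tmp = res
res = res
tmp = tmp
d = tmp // res[37]
if tmp < tmp:
    factor = 26
else:
    record(26)
record(factor)
tmp = d[factor]
handle(9)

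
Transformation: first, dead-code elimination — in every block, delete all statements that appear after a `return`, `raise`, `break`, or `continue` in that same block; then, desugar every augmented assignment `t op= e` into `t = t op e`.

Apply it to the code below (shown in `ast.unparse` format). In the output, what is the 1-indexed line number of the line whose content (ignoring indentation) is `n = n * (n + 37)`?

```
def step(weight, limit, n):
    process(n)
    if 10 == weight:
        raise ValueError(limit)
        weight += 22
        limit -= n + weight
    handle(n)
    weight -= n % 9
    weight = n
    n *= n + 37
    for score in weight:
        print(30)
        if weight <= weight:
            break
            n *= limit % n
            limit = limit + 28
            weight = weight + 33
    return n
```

8

Transformed code:
def step(weight, limit, n):
    process(n)
    if 10 == weight:
        raise ValueError(limit)
    handle(n)
    weight = weight - n % 9
    weight = n
    n = n * (n + 37)
    for score in weight:
        print(30)
        if weight <= weight:
            break
    return n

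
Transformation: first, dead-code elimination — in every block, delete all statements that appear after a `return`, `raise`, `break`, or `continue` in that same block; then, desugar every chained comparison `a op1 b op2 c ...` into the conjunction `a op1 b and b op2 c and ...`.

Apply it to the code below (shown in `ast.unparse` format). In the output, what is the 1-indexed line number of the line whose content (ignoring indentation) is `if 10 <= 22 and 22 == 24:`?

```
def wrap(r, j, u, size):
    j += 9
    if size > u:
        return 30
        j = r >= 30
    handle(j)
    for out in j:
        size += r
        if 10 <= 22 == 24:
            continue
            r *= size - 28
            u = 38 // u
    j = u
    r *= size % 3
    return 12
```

8

Transformed code:
def wrap(r, j, u, size):
    j += 9
    if size > u:
        return 30
    handle(j)
    for out in j:
        size += r
        if 10 <= 22 and 22 == 24:
            continue
    j = u
    r *= size % 3
    return 12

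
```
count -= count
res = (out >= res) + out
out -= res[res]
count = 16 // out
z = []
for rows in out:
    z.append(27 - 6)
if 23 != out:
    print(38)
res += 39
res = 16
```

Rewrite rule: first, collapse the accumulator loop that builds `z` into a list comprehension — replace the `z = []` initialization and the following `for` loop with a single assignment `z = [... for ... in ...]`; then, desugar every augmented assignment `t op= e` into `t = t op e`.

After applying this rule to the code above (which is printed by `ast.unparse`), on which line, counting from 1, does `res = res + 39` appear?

8

Transformed code:
count = count - count
res = (out >= res) + out
out = out - res[res]
count = 16 // out
z = [27 - 6 for rows in out]
if 23 != out:
    print(38)
res = res + 39
res = 16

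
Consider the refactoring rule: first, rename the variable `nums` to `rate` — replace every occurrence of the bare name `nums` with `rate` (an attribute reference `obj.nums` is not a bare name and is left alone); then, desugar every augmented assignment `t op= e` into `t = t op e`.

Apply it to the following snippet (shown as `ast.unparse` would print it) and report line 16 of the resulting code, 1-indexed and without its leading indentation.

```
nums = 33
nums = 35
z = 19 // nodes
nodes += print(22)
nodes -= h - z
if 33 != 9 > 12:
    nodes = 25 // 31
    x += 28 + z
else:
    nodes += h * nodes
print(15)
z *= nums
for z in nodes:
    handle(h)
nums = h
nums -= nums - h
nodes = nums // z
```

rate = rate - (rate - h)

Transformed code:
rate = 33
rate = 35
z = 19 // nodes
nodes = nodes + print(22)
nodes = nodes - (h - z)
if 33 != 9 > 12:
    nodes = 25 // 31
    x = x + (28 + z)
else:
    nodes = nodes + h * nodes
print(15)
z = z * rate
for z in nodes:
    handle(h)
rate = h
rate = rate - (rate - h)
nodes = rate // z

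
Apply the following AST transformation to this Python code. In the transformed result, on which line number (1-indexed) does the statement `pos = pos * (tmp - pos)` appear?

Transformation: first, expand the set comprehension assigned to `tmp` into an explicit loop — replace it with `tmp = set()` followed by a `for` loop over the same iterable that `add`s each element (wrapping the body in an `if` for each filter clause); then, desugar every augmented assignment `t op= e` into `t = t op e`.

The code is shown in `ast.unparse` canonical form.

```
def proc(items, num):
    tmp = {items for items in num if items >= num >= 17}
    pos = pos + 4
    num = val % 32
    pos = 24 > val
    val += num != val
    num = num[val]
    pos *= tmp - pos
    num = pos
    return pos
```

11

Transformed code:
def proc(items, num):
    tmp = set()
    for items in num:
        if items >= num >= 17:
            tmp.add(items)
    pos = pos + 4
    num = val % 32
    pos = 24 > val
    val = val + (num != val)
    num = num[val]
    pos = pos * (tmp - pos)
    num = pos
    return pos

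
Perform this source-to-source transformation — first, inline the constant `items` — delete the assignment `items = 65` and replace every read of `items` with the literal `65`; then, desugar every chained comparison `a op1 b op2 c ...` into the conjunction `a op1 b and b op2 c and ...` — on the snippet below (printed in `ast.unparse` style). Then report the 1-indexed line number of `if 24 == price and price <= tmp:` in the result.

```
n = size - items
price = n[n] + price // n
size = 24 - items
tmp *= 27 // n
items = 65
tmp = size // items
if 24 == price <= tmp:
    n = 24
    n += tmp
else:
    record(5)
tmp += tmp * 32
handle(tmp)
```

6

Transformed code:
n = size - 65
price = n[n] + price // n
size = 24 - 65
tmp *= 27 // n
tmp = size // 65
if 24 == price and price <= tmp:
    n = 24
    n += tmp
else:
    record(5)
tmp += tmp * 32
handle(tmp)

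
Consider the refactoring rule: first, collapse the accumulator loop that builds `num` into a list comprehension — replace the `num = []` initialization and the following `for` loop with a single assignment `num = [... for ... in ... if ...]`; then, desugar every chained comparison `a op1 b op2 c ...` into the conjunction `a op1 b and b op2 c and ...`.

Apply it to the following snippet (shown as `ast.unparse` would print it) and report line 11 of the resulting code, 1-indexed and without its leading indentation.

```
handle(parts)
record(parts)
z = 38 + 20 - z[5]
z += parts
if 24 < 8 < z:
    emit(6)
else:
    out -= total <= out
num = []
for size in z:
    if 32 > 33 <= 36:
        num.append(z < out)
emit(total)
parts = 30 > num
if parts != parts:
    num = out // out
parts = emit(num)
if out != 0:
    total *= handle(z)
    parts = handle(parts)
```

Transformed code:
handle(parts)
record(parts)
z = 38 + 20 - z[5]
z += parts
if 24 < 8 and 8 < z:
    emit(6)
else:
    out -= total <= out
num = [z < out for size in z if 32 > 33 and 33 <= 36]
emit(total)
parts = 30 > num
if parts != parts:
    num = out // out
parts = emit(num)
if out != 0:
    total *= handle(z)
    parts = handle(parts)

parts = 30 > num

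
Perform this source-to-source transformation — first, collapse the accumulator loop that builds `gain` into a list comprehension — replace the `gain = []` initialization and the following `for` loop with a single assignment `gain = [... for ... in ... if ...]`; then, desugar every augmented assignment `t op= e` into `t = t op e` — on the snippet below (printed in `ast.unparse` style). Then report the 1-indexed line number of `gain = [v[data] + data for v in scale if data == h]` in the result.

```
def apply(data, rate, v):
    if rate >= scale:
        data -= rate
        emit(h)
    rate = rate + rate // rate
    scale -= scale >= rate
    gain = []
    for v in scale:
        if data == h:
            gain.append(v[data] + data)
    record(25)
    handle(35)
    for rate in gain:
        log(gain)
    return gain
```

7

Transformed code:
def apply(data, rate, v):
    if rate >= scale:
        data = data - rate
        emit(h)
    rate = rate + rate // rate
    scale = scale - (scale >= rate)
    gain = [v[data] + data for v in scale if data == h]
    record(25)
    handle(35)
    for rate in gain:
        log(gain)
    return gain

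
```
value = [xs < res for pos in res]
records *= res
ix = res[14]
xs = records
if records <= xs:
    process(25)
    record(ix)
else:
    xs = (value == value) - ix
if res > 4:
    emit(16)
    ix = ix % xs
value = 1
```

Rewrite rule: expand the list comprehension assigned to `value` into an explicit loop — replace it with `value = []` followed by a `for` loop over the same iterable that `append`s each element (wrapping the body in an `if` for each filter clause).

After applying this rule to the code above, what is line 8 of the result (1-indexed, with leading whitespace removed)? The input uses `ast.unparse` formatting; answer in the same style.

process(25)

Transformed code:
value = []
for pos in res:
    value.append(xs < res)
records *= res
ix = res[14]
xs = records
if records <= xs:
    process(25)
    record(ix)
else:
    xs = (value == value) - ix
if res > 4:
    emit(16)
    ix = ix % xs
value = 1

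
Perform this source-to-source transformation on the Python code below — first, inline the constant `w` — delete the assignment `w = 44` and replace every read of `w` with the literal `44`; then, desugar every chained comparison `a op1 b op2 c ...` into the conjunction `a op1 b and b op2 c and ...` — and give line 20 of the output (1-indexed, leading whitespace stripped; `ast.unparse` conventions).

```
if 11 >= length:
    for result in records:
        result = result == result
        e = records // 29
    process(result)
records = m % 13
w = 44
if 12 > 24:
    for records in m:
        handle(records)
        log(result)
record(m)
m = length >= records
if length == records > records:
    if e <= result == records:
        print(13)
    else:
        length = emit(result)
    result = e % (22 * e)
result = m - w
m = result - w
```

Transformed code:
if 11 >= length:
    for result in records:
        result = result == result
        e = records // 29
    process(result)
records = m % 13
if 12 > 24:
    for records in m:
        handle(records)
        log(result)
record(m)
m = length >= records
if length == records and records > records:
    if e <= result and result == records:
        print(13)
    else:
        length = emit(result)
    result = e % (22 * e)
result = m - 44
m = result - 44

m = result - 44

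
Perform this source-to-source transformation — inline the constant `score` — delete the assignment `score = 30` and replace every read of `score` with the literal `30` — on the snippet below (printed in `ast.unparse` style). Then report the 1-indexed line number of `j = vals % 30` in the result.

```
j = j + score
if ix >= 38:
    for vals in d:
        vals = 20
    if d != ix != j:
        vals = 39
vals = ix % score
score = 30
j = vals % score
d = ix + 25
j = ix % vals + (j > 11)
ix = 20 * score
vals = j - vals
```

8

Transformed code:
j = j + 30
if ix >= 38:
    for vals in d:
        vals = 20
    if d != ix != j:
        vals = 39
vals = ix % 30
j = vals % 30
d = ix + 25
j = ix % vals + (j > 11)
ix = 20 * 30
vals = j - vals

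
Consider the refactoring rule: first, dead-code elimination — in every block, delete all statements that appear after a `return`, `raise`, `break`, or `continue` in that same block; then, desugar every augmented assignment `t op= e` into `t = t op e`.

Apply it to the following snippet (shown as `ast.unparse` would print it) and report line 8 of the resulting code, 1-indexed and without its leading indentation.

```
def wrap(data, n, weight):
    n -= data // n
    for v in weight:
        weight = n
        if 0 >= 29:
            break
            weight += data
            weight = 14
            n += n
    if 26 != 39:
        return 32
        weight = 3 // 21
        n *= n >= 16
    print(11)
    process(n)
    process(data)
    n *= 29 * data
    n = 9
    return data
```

return 32

Transformed code:
def wrap(data, n, weight):
    n = n - data // n
    for v in weight:
        weight = n
        if 0 >= 29:
            break
    if 26 != 39:
        return 32
    print(11)
    process(n)
    process(data)
    n = n * (29 * data)
    n = 9
    return data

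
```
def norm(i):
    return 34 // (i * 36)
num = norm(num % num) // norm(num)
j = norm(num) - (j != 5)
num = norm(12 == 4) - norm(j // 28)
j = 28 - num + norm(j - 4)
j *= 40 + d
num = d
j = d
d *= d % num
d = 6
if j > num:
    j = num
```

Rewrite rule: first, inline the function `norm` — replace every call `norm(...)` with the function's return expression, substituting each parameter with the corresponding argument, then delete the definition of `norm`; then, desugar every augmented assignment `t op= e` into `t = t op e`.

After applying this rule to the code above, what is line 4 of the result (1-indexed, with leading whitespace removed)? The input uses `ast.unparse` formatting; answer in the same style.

Transformed code:
num = 34 // (num % num * 36) // (34 // (num * 36))
j = 34 // (num * 36) - (j != 5)
num = 34 // ((12 == 4) * 36) - 34 // (j // 28 * 36)
j = 28 - num + 34 // ((j - 4) * 36)
j = j * (40 + d)
num = d
j = d
d = d * (d % num)
d = 6
if j > num:
    j = num

j = 28 - num + 34 // ((j - 4) * 36)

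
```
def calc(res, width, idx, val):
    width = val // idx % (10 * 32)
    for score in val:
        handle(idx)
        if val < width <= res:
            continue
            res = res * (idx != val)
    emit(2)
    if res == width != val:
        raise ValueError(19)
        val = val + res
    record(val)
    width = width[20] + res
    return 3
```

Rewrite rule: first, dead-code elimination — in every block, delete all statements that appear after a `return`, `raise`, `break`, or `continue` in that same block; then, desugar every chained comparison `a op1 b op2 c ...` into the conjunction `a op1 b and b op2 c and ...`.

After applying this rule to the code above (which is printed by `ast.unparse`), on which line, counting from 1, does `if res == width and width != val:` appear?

Transformed code:
def calc(res, width, idx, val):
    width = val // idx % (10 * 32)
    for score in val:
        handle(idx)
        if val < width and width <= res:
            continue
    emit(2)
    if res == width and width != val:
        raise ValueError(19)
    record(val)
    width = width[20] + res
    return 3

8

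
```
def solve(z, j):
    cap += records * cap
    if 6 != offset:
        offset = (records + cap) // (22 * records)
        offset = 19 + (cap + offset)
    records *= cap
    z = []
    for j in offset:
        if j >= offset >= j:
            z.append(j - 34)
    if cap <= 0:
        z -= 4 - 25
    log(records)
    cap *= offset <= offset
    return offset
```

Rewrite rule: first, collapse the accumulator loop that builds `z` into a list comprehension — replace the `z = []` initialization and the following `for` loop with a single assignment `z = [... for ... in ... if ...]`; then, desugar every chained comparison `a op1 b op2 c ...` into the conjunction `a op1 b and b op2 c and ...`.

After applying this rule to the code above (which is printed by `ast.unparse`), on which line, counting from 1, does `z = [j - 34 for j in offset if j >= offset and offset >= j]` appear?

Transformed code:
def solve(z, j):
    cap += records * cap
    if 6 != offset:
        offset = (records + cap) // (22 * records)
        offset = 19 + (cap + offset)
    records *= cap
    z = [j - 34 for j in offset if j >= offset and offset >= j]
    if cap <= 0:
        z -= 4 - 25
    log(records)
    cap *= offset <= offset
    return offset

7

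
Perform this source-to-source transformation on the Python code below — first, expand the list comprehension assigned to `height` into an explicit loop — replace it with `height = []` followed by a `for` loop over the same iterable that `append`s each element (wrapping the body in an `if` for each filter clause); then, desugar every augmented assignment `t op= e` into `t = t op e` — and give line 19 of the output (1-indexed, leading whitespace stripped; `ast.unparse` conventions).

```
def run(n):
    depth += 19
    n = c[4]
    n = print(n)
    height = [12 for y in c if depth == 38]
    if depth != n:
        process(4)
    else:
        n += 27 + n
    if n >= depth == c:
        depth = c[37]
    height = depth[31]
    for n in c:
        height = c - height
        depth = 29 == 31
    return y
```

Transformed code:
def run(n):
    depth = depth + 19
    n = c[4]
    n = print(n)
    height = []
    for y in c:
        if depth == 38:
            height.append(12)
    if depth != n:
        process(4)
    else:
        n = n + (27 + n)
    if n >= depth == c:
        depth = c[37]
    height = depth[31]
    for n in c:
        height = c - height
        depth = 29 == 31
    return y

return y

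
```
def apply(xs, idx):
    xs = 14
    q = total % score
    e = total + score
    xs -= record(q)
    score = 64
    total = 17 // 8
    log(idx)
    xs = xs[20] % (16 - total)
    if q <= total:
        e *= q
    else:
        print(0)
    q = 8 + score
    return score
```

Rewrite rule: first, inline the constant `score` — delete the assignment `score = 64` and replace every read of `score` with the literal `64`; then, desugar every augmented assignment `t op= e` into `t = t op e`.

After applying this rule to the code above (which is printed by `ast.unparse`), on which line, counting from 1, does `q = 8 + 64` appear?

Transformed code:
def apply(xs, idx):
    xs = 14
    q = total % 64
    e = total + 64
    xs = xs - record(q)
    total = 17 // 8
    log(idx)
    xs = xs[20] % (16 - total)
    if q <= total:
        e = e * q
    else:
        print(0)
    q = 8 + 64
    return 64

13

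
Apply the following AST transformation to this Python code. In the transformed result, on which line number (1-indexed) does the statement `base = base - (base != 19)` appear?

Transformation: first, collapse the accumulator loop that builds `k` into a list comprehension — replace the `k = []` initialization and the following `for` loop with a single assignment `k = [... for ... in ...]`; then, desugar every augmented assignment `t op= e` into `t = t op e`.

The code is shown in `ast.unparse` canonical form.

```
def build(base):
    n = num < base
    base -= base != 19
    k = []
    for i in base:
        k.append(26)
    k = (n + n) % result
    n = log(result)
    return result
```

Transformed code:
def build(base):
    n = num < base
    base = base - (base != 19)
    k = [26 for i in base]
    k = (n + n) % result
    n = log(result)
    return result

3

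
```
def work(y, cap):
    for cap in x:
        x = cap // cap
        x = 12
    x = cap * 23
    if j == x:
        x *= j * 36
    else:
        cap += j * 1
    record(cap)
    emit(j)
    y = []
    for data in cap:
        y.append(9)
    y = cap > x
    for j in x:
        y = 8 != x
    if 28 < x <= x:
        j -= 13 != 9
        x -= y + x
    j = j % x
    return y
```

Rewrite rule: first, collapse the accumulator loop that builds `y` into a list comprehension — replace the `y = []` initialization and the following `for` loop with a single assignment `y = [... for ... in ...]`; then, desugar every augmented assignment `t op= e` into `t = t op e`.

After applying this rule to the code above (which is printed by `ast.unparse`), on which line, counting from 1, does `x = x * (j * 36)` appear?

Transformed code:
def work(y, cap):
    for cap in x:
        x = cap // cap
        x = 12
    x = cap * 23
    if j == x:
        x = x * (j * 36)
    else:
        cap = cap + j * 1
    record(cap)
    emit(j)
    y = [9 for data in cap]
    y = cap > x
    for j in x:
        y = 8 != x
    if 28 < x <= x:
        j = j - (13 != 9)
        x = x - (y + x)
    j = j % x
    return y

7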